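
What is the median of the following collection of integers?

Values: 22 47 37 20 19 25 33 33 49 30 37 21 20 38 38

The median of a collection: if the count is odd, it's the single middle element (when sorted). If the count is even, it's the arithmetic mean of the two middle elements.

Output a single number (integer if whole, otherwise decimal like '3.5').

Step 1: insert 22 -> lo=[22] (size 1, max 22) hi=[] (size 0) -> median=22
Step 2: insert 47 -> lo=[22] (size 1, max 22) hi=[47] (size 1, min 47) -> median=34.5
Step 3: insert 37 -> lo=[22, 37] (size 2, max 37) hi=[47] (size 1, min 47) -> median=37
Step 4: insert 20 -> lo=[20, 22] (size 2, max 22) hi=[37, 47] (size 2, min 37) -> median=29.5
Step 5: insert 19 -> lo=[19, 20, 22] (size 3, max 22) hi=[37, 47] (size 2, min 37) -> median=22
Step 6: insert 25 -> lo=[19, 20, 22] (size 3, max 22) hi=[25, 37, 47] (size 3, min 25) -> median=23.5
Step 7: insert 33 -> lo=[19, 20, 22, 25] (size 4, max 25) hi=[33, 37, 47] (size 3, min 33) -> median=25
Step 8: insert 33 -> lo=[19, 20, 22, 25] (size 4, max 25) hi=[33, 33, 37, 47] (size 4, min 33) -> median=29
Step 9: insert 49 -> lo=[19, 20, 22, 25, 33] (size 5, max 33) hi=[33, 37, 47, 49] (size 4, min 33) -> median=33
Step 10: insert 30 -> lo=[19, 20, 22, 25, 30] (size 5, max 30) hi=[33, 33, 37, 47, 49] (size 5, min 33) -> median=31.5
Step 11: insert 37 -> lo=[19, 20, 22, 25, 30, 33] (size 6, max 33) hi=[33, 37, 37, 47, 49] (size 5, min 33) -> median=33
Step 12: insert 21 -> lo=[19, 20, 21, 22, 25, 30] (size 6, max 30) hi=[33, 33, 37, 37, 47, 49] (size 6, min 33) -> median=31.5
Step 13: insert 20 -> lo=[19, 20, 20, 21, 22, 25, 30] (size 7, max 30) hi=[33, 33, 37, 37, 47, 49] (size 6, min 33) -> median=30
Step 14: insert 38 -> lo=[19, 20, 20, 21, 22, 25, 30] (size 7, max 30) hi=[33, 33, 37, 37, 38, 47, 49] (size 7, min 33) -> median=31.5
Step 15: insert 38 -> lo=[19, 20, 20, 21, 22, 25, 30, 33] (size 8, max 33) hi=[33, 37, 37, 38, 38, 47, 49] (size 7, min 33) -> median=33

Answer: 33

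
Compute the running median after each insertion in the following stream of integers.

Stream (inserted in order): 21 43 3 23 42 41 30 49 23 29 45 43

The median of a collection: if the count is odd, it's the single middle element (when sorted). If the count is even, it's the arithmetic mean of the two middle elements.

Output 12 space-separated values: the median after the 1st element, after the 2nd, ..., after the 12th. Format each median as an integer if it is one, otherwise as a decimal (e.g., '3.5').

Step 1: insert 21 -> lo=[21] (size 1, max 21) hi=[] (size 0) -> median=21
Step 2: insert 43 -> lo=[21] (size 1, max 21) hi=[43] (size 1, min 43) -> median=32
Step 3: insert 3 -> lo=[3, 21] (size 2, max 21) hi=[43] (size 1, min 43) -> median=21
Step 4: insert 23 -> lo=[3, 21] (size 2, max 21) hi=[23, 43] (size 2, min 23) -> median=22
Step 5: insert 42 -> lo=[3, 21, 23] (size 3, max 23) hi=[42, 43] (size 2, min 42) -> median=23
Step 6: insert 41 -> lo=[3, 21, 23] (size 3, max 23) hi=[41, 42, 43] (size 3, min 41) -> median=32
Step 7: insert 30 -> lo=[3, 21, 23, 30] (size 4, max 30) hi=[41, 42, 43] (size 3, min 41) -> median=30
Step 8: insert 49 -> lo=[3, 21, 23, 30] (size 4, max 30) hi=[41, 42, 43, 49] (size 4, min 41) -> median=35.5
Step 9: insert 23 -> lo=[3, 21, 23, 23, 30] (size 5, max 30) hi=[41, 42, 43, 49] (size 4, min 41) -> median=30
Step 10: insert 29 -> lo=[3, 21, 23, 23, 29] (size 5, max 29) hi=[30, 41, 42, 43, 49] (size 5, min 30) -> median=29.5
Step 11: insert 45 -> lo=[3, 21, 23, 23, 29, 30] (size 6, max 30) hi=[41, 42, 43, 45, 49] (size 5, min 41) -> median=30
Step 12: insert 43 -> lo=[3, 21, 23, 23, 29, 30] (size 6, max 30) hi=[41, 42, 43, 43, 45, 49] (size 6, min 41) -> median=35.5

Answer: 21 32 21 22 23 32 30 35.5 30 29.5 30 35.5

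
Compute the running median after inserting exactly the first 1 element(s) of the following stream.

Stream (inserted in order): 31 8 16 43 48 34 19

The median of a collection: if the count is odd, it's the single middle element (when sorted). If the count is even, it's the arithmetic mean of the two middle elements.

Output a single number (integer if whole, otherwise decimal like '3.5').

Answer: 31

Derivation:
Step 1: insert 31 -> lo=[31] (size 1, max 31) hi=[] (size 0) -> median=31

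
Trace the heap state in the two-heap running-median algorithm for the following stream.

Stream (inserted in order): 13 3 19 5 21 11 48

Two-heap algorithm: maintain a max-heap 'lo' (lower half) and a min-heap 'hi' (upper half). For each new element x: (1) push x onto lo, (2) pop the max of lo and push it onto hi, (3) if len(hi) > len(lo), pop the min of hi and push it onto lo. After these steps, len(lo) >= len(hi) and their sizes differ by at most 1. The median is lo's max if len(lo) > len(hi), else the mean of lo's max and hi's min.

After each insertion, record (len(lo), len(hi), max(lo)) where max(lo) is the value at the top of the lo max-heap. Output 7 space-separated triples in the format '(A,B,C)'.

Step 1: insert 13 -> lo=[13] hi=[] -> (len(lo)=1, len(hi)=0, max(lo)=13)
Step 2: insert 3 -> lo=[3] hi=[13] -> (len(lo)=1, len(hi)=1, max(lo)=3)
Step 3: insert 19 -> lo=[3, 13] hi=[19] -> (len(lo)=2, len(hi)=1, max(lo)=13)
Step 4: insert 5 -> lo=[3, 5] hi=[13, 19] -> (len(lo)=2, len(hi)=2, max(lo)=5)
Step 5: insert 21 -> lo=[3, 5, 13] hi=[19, 21] -> (len(lo)=3, len(hi)=2, max(lo)=13)
Step 6: insert 11 -> lo=[3, 5, 11] hi=[13, 19, 21] -> (len(lo)=3, len(hi)=3, max(lo)=11)
Step 7: insert 48 -> lo=[3, 5, 11, 13] hi=[19, 21, 48] -> (len(lo)=4, len(hi)=3, max(lo)=13)

Answer: (1,0,13) (1,1,3) (2,1,13) (2,2,5) (3,2,13) (3,3,11) (4,3,13)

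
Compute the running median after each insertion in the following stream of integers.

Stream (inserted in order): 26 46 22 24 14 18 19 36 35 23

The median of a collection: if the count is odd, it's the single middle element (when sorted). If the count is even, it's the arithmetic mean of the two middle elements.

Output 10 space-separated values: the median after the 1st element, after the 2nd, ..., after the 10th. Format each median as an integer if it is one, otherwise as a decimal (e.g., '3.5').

Step 1: insert 26 -> lo=[26] (size 1, max 26) hi=[] (size 0) -> median=26
Step 2: insert 46 -> lo=[26] (size 1, max 26) hi=[46] (size 1, min 46) -> median=36
Step 3: insert 22 -> lo=[22, 26] (size 2, max 26) hi=[46] (size 1, min 46) -> median=26
Step 4: insert 24 -> lo=[22, 24] (size 2, max 24) hi=[26, 46] (size 2, min 26) -> median=25
Step 5: insert 14 -> lo=[14, 22, 24] (size 3, max 24) hi=[26, 46] (size 2, min 26) -> median=24
Step 6: insert 18 -> lo=[14, 18, 22] (size 3, max 22) hi=[24, 26, 46] (size 3, min 24) -> median=23
Step 7: insert 19 -> lo=[14, 18, 19, 22] (size 4, max 22) hi=[24, 26, 46] (size 3, min 24) -> median=22
Step 8: insert 36 -> lo=[14, 18, 19, 22] (size 4, max 22) hi=[24, 26, 36, 46] (size 4, min 24) -> median=23
Step 9: insert 35 -> lo=[14, 18, 19, 22, 24] (size 5, max 24) hi=[26, 35, 36, 46] (size 4, min 26) -> median=24
Step 10: insert 23 -> lo=[14, 18, 19, 22, 23] (size 5, max 23) hi=[24, 26, 35, 36, 46] (size 5, min 24) -> median=23.5

Answer: 26 36 26 25 24 23 22 23 24 23.5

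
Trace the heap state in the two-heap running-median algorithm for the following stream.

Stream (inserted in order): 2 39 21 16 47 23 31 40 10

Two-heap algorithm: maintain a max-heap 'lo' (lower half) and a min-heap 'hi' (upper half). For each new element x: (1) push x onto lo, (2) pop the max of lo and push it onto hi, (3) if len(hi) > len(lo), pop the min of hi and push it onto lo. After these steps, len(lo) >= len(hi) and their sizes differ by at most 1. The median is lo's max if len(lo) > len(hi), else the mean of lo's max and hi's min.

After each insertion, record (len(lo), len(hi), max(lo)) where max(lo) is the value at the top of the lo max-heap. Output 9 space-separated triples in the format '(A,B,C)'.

Answer: (1,0,2) (1,1,2) (2,1,21) (2,2,16) (3,2,21) (3,3,21) (4,3,23) (4,4,23) (5,4,23)

Derivation:
Step 1: insert 2 -> lo=[2] hi=[] -> (len(lo)=1, len(hi)=0, max(lo)=2)
Step 2: insert 39 -> lo=[2] hi=[39] -> (len(lo)=1, len(hi)=1, max(lo)=2)
Step 3: insert 21 -> lo=[2, 21] hi=[39] -> (len(lo)=2, len(hi)=1, max(lo)=21)
Step 4: insert 16 -> lo=[2, 16] hi=[21, 39] -> (len(lo)=2, len(hi)=2, max(lo)=16)
Step 5: insert 47 -> lo=[2, 16, 21] hi=[39, 47] -> (len(lo)=3, len(hi)=2, max(lo)=21)
Step 6: insert 23 -> lo=[2, 16, 21] hi=[23, 39, 47] -> (len(lo)=3, len(hi)=3, max(lo)=21)
Step 7: insert 31 -> lo=[2, 16, 21, 23] hi=[31, 39, 47] -> (len(lo)=4, len(hi)=3, max(lo)=23)
Step 8: insert 40 -> lo=[2, 16, 21, 23] hi=[31, 39, 40, 47] -> (len(lo)=4, len(hi)=4, max(lo)=23)
Step 9: insert 10 -> lo=[2, 10, 16, 21, 23] hi=[31, 39, 40, 47] -> (len(lo)=5, len(hi)=4, max(lo)=23)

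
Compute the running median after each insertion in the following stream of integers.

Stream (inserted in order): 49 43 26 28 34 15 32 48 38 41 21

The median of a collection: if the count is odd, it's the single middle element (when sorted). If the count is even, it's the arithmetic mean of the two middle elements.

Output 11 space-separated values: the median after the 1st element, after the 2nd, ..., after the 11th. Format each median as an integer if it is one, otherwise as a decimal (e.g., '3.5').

Step 1: insert 49 -> lo=[49] (size 1, max 49) hi=[] (size 0) -> median=49
Step 2: insert 43 -> lo=[43] (size 1, max 43) hi=[49] (size 1, min 49) -> median=46
Step 3: insert 26 -> lo=[26, 43] (size 2, max 43) hi=[49] (size 1, min 49) -> median=43
Step 4: insert 28 -> lo=[26, 28] (size 2, max 28) hi=[43, 49] (size 2, min 43) -> median=35.5
Step 5: insert 34 -> lo=[26, 28, 34] (size 3, max 34) hi=[43, 49] (size 2, min 43) -> median=34
Step 6: insert 15 -> lo=[15, 26, 28] (size 3, max 28) hi=[34, 43, 49] (size 3, min 34) -> median=31
Step 7: insert 32 -> lo=[15, 26, 28, 32] (size 4, max 32) hi=[34, 43, 49] (size 3, min 34) -> median=32
Step 8: insert 48 -> lo=[15, 26, 28, 32] (size 4, max 32) hi=[34, 43, 48, 49] (size 4, min 34) -> median=33
Step 9: insert 38 -> lo=[15, 26, 28, 32, 34] (size 5, max 34) hi=[38, 43, 48, 49] (size 4, min 38) -> median=34
Step 10: insert 41 -> lo=[15, 26, 28, 32, 34] (size 5, max 34) hi=[38, 41, 43, 48, 49] (size 5, min 38) -> median=36
Step 11: insert 21 -> lo=[15, 21, 26, 28, 32, 34] (size 6, max 34) hi=[38, 41, 43, 48, 49] (size 5, min 38) -> median=34

Answer: 49 46 43 35.5 34 31 32 33 34 36 34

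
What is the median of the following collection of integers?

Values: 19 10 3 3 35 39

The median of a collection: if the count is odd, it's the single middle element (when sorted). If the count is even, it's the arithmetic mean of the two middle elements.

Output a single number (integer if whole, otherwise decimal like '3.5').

Answer: 14.5

Derivation:
Step 1: insert 19 -> lo=[19] (size 1, max 19) hi=[] (size 0) -> median=19
Step 2: insert 10 -> lo=[10] (size 1, max 10) hi=[19] (size 1, min 19) -> median=14.5
Step 3: insert 3 -> lo=[3, 10] (size 2, max 10) hi=[19] (size 1, min 19) -> median=10
Step 4: insert 3 -> lo=[3, 3] (size 2, max 3) hi=[10, 19] (size 2, min 10) -> median=6.5
Step 5: insert 35 -> lo=[3, 3, 10] (size 3, max 10) hi=[19, 35] (size 2, min 19) -> median=10
Step 6: insert 39 -> lo=[3, 3, 10] (size 3, max 10) hi=[19, 35, 39] (size 3, min 19) -> median=14.5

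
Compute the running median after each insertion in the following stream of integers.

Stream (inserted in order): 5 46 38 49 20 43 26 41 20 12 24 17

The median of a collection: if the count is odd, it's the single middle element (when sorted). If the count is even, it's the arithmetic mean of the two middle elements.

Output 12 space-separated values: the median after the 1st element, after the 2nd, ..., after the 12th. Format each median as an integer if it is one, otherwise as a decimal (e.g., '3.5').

Answer: 5 25.5 38 42 38 40.5 38 39.5 38 32 26 25

Derivation:
Step 1: insert 5 -> lo=[5] (size 1, max 5) hi=[] (size 0) -> median=5
Step 2: insert 46 -> lo=[5] (size 1, max 5) hi=[46] (size 1, min 46) -> median=25.5
Step 3: insert 38 -> lo=[5, 38] (size 2, max 38) hi=[46] (size 1, min 46) -> median=38
Step 4: insert 49 -> lo=[5, 38] (size 2, max 38) hi=[46, 49] (size 2, min 46) -> median=42
Step 5: insert 20 -> lo=[5, 20, 38] (size 3, max 38) hi=[46, 49] (size 2, min 46) -> median=38
Step 6: insert 43 -> lo=[5, 20, 38] (size 3, max 38) hi=[43, 46, 49] (size 3, min 43) -> median=40.5
Step 7: insert 26 -> lo=[5, 20, 26, 38] (size 4, max 38) hi=[43, 46, 49] (size 3, min 43) -> median=38
Step 8: insert 41 -> lo=[5, 20, 26, 38] (size 4, max 38) hi=[41, 43, 46, 49] (size 4, min 41) -> median=39.5
Step 9: insert 20 -> lo=[5, 20, 20, 26, 38] (size 5, max 38) hi=[41, 43, 46, 49] (size 4, min 41) -> median=38
Step 10: insert 12 -> lo=[5, 12, 20, 20, 26] (size 5, max 26) hi=[38, 41, 43, 46, 49] (size 5, min 38) -> median=32
Step 11: insert 24 -> lo=[5, 12, 20, 20, 24, 26] (size 6, max 26) hi=[38, 41, 43, 46, 49] (size 5, min 38) -> median=26
Step 12: insert 17 -> lo=[5, 12, 17, 20, 20, 24] (size 6, max 24) hi=[26, 38, 41, 43, 46, 49] (size 6, min 26) -> median=25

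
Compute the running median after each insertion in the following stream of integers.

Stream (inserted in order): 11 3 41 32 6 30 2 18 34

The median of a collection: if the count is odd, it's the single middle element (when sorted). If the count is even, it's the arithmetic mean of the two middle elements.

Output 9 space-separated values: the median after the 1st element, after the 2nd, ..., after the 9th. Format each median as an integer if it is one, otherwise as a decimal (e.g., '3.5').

Answer: 11 7 11 21.5 11 20.5 11 14.5 18

Derivation:
Step 1: insert 11 -> lo=[11] (size 1, max 11) hi=[] (size 0) -> median=11
Step 2: insert 3 -> lo=[3] (size 1, max 3) hi=[11] (size 1, min 11) -> median=7
Step 3: insert 41 -> lo=[3, 11] (size 2, max 11) hi=[41] (size 1, min 41) -> median=11
Step 4: insert 32 -> lo=[3, 11] (size 2, max 11) hi=[32, 41] (size 2, min 32) -> median=21.5
Step 5: insert 6 -> lo=[3, 6, 11] (size 3, max 11) hi=[32, 41] (size 2, min 32) -> median=11
Step 6: insert 30 -> lo=[3, 6, 11] (size 3, max 11) hi=[30, 32, 41] (size 3, min 30) -> median=20.5
Step 7: insert 2 -> lo=[2, 3, 6, 11] (size 4, max 11) hi=[30, 32, 41] (size 3, min 30) -> median=11
Step 8: insert 18 -> lo=[2, 3, 6, 11] (size 4, max 11) hi=[18, 30, 32, 41] (size 4, min 18) -> median=14.5
Step 9: insert 34 -> lo=[2, 3, 6, 11, 18] (size 5, max 18) hi=[30, 32, 34, 41] (size 4, min 30) -> median=18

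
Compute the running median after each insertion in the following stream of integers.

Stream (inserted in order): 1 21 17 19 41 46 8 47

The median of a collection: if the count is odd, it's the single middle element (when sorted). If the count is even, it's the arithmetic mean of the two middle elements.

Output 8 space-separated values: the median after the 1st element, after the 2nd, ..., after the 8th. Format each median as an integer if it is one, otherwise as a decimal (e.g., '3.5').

Step 1: insert 1 -> lo=[1] (size 1, max 1) hi=[] (size 0) -> median=1
Step 2: insert 21 -> lo=[1] (size 1, max 1) hi=[21] (size 1, min 21) -> median=11
Step 3: insert 17 -> lo=[1, 17] (size 2, max 17) hi=[21] (size 1, min 21) -> median=17
Step 4: insert 19 -> lo=[1, 17] (size 2, max 17) hi=[19, 21] (size 2, min 19) -> median=18
Step 5: insert 41 -> lo=[1, 17, 19] (size 3, max 19) hi=[21, 41] (size 2, min 21) -> median=19
Step 6: insert 46 -> lo=[1, 17, 19] (size 3, max 19) hi=[21, 41, 46] (size 3, min 21) -> median=20
Step 7: insert 8 -> lo=[1, 8, 17, 19] (size 4, max 19) hi=[21, 41, 46] (size 3, min 21) -> median=19
Step 8: insert 47 -> lo=[1, 8, 17, 19] (size 4, max 19) hi=[21, 41, 46, 47] (size 4, min 21) -> median=20

Answer: 1 11 17 18 19 20 19 20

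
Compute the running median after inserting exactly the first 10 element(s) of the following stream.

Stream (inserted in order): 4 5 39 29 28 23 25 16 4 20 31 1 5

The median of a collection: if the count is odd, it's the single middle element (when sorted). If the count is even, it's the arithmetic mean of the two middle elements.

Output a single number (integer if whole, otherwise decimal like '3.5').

Step 1: insert 4 -> lo=[4] (size 1, max 4) hi=[] (size 0) -> median=4
Step 2: insert 5 -> lo=[4] (size 1, max 4) hi=[5] (size 1, min 5) -> median=4.5
Step 3: insert 39 -> lo=[4, 5] (size 2, max 5) hi=[39] (size 1, min 39) -> median=5
Step 4: insert 29 -> lo=[4, 5] (size 2, max 5) hi=[29, 39] (size 2, min 29) -> median=17
Step 5: insert 28 -> lo=[4, 5, 28] (size 3, max 28) hi=[29, 39] (size 2, min 29) -> median=28
Step 6: insert 23 -> lo=[4, 5, 23] (size 3, max 23) hi=[28, 29, 39] (size 3, min 28) -> median=25.5
Step 7: insert 25 -> lo=[4, 5, 23, 25] (size 4, max 25) hi=[28, 29, 39] (size 3, min 28) -> median=25
Step 8: insert 16 -> lo=[4, 5, 16, 23] (size 4, max 23) hi=[25, 28, 29, 39] (size 4, min 25) -> median=24
Step 9: insert 4 -> lo=[4, 4, 5, 16, 23] (size 5, max 23) hi=[25, 28, 29, 39] (size 4, min 25) -> median=23
Step 10: insert 20 -> lo=[4, 4, 5, 16, 20] (size 5, max 20) hi=[23, 25, 28, 29, 39] (size 5, min 23) -> median=21.5

Answer: 21.5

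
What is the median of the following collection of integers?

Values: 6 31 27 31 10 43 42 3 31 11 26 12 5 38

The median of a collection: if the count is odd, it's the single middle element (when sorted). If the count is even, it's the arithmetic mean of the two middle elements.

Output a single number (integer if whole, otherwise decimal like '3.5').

Answer: 26.5

Derivation:
Step 1: insert 6 -> lo=[6] (size 1, max 6) hi=[] (size 0) -> median=6
Step 2: insert 31 -> lo=[6] (size 1, max 6) hi=[31] (size 1, min 31) -> median=18.5
Step 3: insert 27 -> lo=[6, 27] (size 2, max 27) hi=[31] (size 1, min 31) -> median=27
Step 4: insert 31 -> lo=[6, 27] (size 2, max 27) hi=[31, 31] (size 2, min 31) -> median=29
Step 5: insert 10 -> lo=[6, 10, 27] (size 3, max 27) hi=[31, 31] (size 2, min 31) -> median=27
Step 6: insert 43 -> lo=[6, 10, 27] (size 3, max 27) hi=[31, 31, 43] (size 3, min 31) -> median=29
Step 7: insert 42 -> lo=[6, 10, 27, 31] (size 4, max 31) hi=[31, 42, 43] (size 3, min 31) -> median=31
Step 8: insert 3 -> lo=[3, 6, 10, 27] (size 4, max 27) hi=[31, 31, 42, 43] (size 4, min 31) -> median=29
Step 9: insert 31 -> lo=[3, 6, 10, 27, 31] (size 5, max 31) hi=[31, 31, 42, 43] (size 4, min 31) -> median=31
Step 10: insert 11 -> lo=[3, 6, 10, 11, 27] (size 5, max 27) hi=[31, 31, 31, 42, 43] (size 5, min 31) -> median=29
Step 11: insert 26 -> lo=[3, 6, 10, 11, 26, 27] (size 6, max 27) hi=[31, 31, 31, 42, 43] (size 5, min 31) -> median=27
Step 12: insert 12 -> lo=[3, 6, 10, 11, 12, 26] (size 6, max 26) hi=[27, 31, 31, 31, 42, 43] (size 6, min 27) -> median=26.5
Step 13: insert 5 -> lo=[3, 5, 6, 10, 11, 12, 26] (size 7, max 26) hi=[27, 31, 31, 31, 42, 43] (size 6, min 27) -> median=26
Step 14: insert 38 -> lo=[3, 5, 6, 10, 11, 12, 26] (size 7, max 26) hi=[27, 31, 31, 31, 38, 42, 43] (size 7, min 27) -> median=26.5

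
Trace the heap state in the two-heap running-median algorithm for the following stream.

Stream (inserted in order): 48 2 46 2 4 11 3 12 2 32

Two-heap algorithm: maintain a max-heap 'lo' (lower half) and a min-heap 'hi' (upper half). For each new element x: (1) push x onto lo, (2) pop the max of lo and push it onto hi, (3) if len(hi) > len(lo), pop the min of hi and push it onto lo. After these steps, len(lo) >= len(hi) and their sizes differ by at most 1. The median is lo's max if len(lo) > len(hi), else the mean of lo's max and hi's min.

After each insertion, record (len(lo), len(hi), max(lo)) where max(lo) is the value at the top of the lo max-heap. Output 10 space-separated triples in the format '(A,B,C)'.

Answer: (1,0,48) (1,1,2) (2,1,46) (2,2,2) (3,2,4) (3,3,4) (4,3,4) (4,4,4) (5,4,4) (5,5,4)

Derivation:
Step 1: insert 48 -> lo=[48] hi=[] -> (len(lo)=1, len(hi)=0, max(lo)=48)
Step 2: insert 2 -> lo=[2] hi=[48] -> (len(lo)=1, len(hi)=1, max(lo)=2)
Step 3: insert 46 -> lo=[2, 46] hi=[48] -> (len(lo)=2, len(hi)=1, max(lo)=46)
Step 4: insert 2 -> lo=[2, 2] hi=[46, 48] -> (len(lo)=2, len(hi)=2, max(lo)=2)
Step 5: insert 4 -> lo=[2, 2, 4] hi=[46, 48] -> (len(lo)=3, len(hi)=2, max(lo)=4)
Step 6: insert 11 -> lo=[2, 2, 4] hi=[11, 46, 48] -> (len(lo)=3, len(hi)=3, max(lo)=4)
Step 7: insert 3 -> lo=[2, 2, 3, 4] hi=[11, 46, 48] -> (len(lo)=4, len(hi)=3, max(lo)=4)
Step 8: insert 12 -> lo=[2, 2, 3, 4] hi=[11, 12, 46, 48] -> (len(lo)=4, len(hi)=4, max(lo)=4)
Step 9: insert 2 -> lo=[2, 2, 2, 3, 4] hi=[11, 12, 46, 48] -> (len(lo)=5, len(hi)=4, max(lo)=4)
Step 10: insert 32 -> lo=[2, 2, 2, 3, 4] hi=[11, 12, 32, 46, 48] -> (len(lo)=5, len(hi)=5, max(lo)=4)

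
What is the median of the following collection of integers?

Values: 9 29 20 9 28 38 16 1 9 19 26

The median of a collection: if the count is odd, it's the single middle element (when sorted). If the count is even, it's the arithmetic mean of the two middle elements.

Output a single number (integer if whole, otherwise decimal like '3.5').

Answer: 19

Derivation:
Step 1: insert 9 -> lo=[9] (size 1, max 9) hi=[] (size 0) -> median=9
Step 2: insert 29 -> lo=[9] (size 1, max 9) hi=[29] (size 1, min 29) -> median=19
Step 3: insert 20 -> lo=[9, 20] (size 2, max 20) hi=[29] (size 1, min 29) -> median=20
Step 4: insert 9 -> lo=[9, 9] (size 2, max 9) hi=[20, 29] (size 2, min 20) -> median=14.5
Step 5: insert 28 -> lo=[9, 9, 20] (size 3, max 20) hi=[28, 29] (size 2, min 28) -> median=20
Step 6: insert 38 -> lo=[9, 9, 20] (size 3, max 20) hi=[28, 29, 38] (size 3, min 28) -> median=24
Step 7: insert 16 -> lo=[9, 9, 16, 20] (size 4, max 20) hi=[28, 29, 38] (size 3, min 28) -> median=20
Step 8: insert 1 -> lo=[1, 9, 9, 16] (size 4, max 16) hi=[20, 28, 29, 38] (size 4, min 20) -> median=18
Step 9: insert 9 -> lo=[1, 9, 9, 9, 16] (size 5, max 16) hi=[20, 28, 29, 38] (size 4, min 20) -> median=16
Step 10: insert 19 -> lo=[1, 9, 9, 9, 16] (size 5, max 16) hi=[19, 20, 28, 29, 38] (size 5, min 19) -> median=17.5
Step 11: insert 26 -> lo=[1, 9, 9, 9, 16, 19] (size 6, max 19) hi=[20, 26, 28, 29, 38] (size 5, min 20) -> median=19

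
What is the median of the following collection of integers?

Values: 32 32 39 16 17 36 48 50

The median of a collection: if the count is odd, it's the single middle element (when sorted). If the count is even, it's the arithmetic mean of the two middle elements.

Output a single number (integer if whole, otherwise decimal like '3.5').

Step 1: insert 32 -> lo=[32] (size 1, max 32) hi=[] (size 0) -> median=32
Step 2: insert 32 -> lo=[32] (size 1, max 32) hi=[32] (size 1, min 32) -> median=32
Step 3: insert 39 -> lo=[32, 32] (size 2, max 32) hi=[39] (size 1, min 39) -> median=32
Step 4: insert 16 -> lo=[16, 32] (size 2, max 32) hi=[32, 39] (size 2, min 32) -> median=32
Step 5: insert 17 -> lo=[16, 17, 32] (size 3, max 32) hi=[32, 39] (size 2, min 32) -> median=32
Step 6: insert 36 -> lo=[16, 17, 32] (size 3, max 32) hi=[32, 36, 39] (size 3, min 32) -> median=32
Step 7: insert 48 -> lo=[16, 17, 32, 32] (size 4, max 32) hi=[36, 39, 48] (size 3, min 36) -> median=32
Step 8: insert 50 -> lo=[16, 17, 32, 32] (size 4, max 32) hi=[36, 39, 48, 50] (size 4, min 36) -> median=34

Answer: 34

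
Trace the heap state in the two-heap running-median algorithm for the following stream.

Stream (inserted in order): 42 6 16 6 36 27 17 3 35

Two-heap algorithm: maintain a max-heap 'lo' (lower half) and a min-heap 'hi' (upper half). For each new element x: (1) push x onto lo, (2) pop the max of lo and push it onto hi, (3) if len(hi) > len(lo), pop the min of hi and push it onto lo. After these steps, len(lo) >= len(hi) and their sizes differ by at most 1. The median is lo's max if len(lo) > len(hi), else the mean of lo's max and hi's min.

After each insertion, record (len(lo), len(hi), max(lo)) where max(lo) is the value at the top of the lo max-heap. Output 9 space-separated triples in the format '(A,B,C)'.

Step 1: insert 42 -> lo=[42] hi=[] -> (len(lo)=1, len(hi)=0, max(lo)=42)
Step 2: insert 6 -> lo=[6] hi=[42] -> (len(lo)=1, len(hi)=1, max(lo)=6)
Step 3: insert 16 -> lo=[6, 16] hi=[42] -> (len(lo)=2, len(hi)=1, max(lo)=16)
Step 4: insert 6 -> lo=[6, 6] hi=[16, 42] -> (len(lo)=2, len(hi)=2, max(lo)=6)
Step 5: insert 36 -> lo=[6, 6, 16] hi=[36, 42] -> (len(lo)=3, len(hi)=2, max(lo)=16)
Step 6: insert 27 -> lo=[6, 6, 16] hi=[27, 36, 42] -> (len(lo)=3, len(hi)=3, max(lo)=16)
Step 7: insert 17 -> lo=[6, 6, 16, 17] hi=[27, 36, 42] -> (len(lo)=4, len(hi)=3, max(lo)=17)
Step 8: insert 3 -> lo=[3, 6, 6, 16] hi=[17, 27, 36, 42] -> (len(lo)=4, len(hi)=4, max(lo)=16)
Step 9: insert 35 -> lo=[3, 6, 6, 16, 17] hi=[27, 35, 36, 42] -> (len(lo)=5, len(hi)=4, max(lo)=17)

Answer: (1,0,42) (1,1,6) (2,1,16) (2,2,6) (3,2,16) (3,3,16) (4,3,17) (4,4,16) (5,4,17)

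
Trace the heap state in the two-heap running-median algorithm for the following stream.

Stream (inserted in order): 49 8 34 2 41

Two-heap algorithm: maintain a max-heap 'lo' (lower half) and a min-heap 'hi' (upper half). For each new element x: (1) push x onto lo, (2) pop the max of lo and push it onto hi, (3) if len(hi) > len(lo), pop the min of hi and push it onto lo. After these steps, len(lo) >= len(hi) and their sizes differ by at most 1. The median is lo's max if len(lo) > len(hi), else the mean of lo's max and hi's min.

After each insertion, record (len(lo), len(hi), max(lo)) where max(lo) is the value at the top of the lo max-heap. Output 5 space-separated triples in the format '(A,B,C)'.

Answer: (1,0,49) (1,1,8) (2,1,34) (2,2,8) (3,2,34)

Derivation:
Step 1: insert 49 -> lo=[49] hi=[] -> (len(lo)=1, len(hi)=0, max(lo)=49)
Step 2: insert 8 -> lo=[8] hi=[49] -> (len(lo)=1, len(hi)=1, max(lo)=8)
Step 3: insert 34 -> lo=[8, 34] hi=[49] -> (len(lo)=2, len(hi)=1, max(lo)=34)
Step 4: insert 2 -> lo=[2, 8] hi=[34, 49] -> (len(lo)=2, len(hi)=2, max(lo)=8)
Step 5: insert 41 -> lo=[2, 8, 34] hi=[41, 49] -> (len(lo)=3, len(hi)=2, max(lo)=34)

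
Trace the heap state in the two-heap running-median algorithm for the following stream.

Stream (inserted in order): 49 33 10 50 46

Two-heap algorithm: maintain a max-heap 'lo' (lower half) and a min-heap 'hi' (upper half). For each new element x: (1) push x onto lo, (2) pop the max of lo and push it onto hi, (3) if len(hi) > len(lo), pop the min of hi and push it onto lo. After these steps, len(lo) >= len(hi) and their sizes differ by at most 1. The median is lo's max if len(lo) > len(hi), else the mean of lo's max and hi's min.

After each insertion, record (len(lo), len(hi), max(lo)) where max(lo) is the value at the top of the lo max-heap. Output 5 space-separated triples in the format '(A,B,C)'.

Answer: (1,0,49) (1,1,33) (2,1,33) (2,2,33) (3,2,46)

Derivation:
Step 1: insert 49 -> lo=[49] hi=[] -> (len(lo)=1, len(hi)=0, max(lo)=49)
Step 2: insert 33 -> lo=[33] hi=[49] -> (len(lo)=1, len(hi)=1, max(lo)=33)
Step 3: insert 10 -> lo=[10, 33] hi=[49] -> (len(lo)=2, len(hi)=1, max(lo)=33)
Step 4: insert 50 -> lo=[10, 33] hi=[49, 50] -> (len(lo)=2, len(hi)=2, max(lo)=33)
Step 5: insert 46 -> lo=[10, 33, 46] hi=[49, 50] -> (len(lo)=3, len(hi)=2, max(lo)=46)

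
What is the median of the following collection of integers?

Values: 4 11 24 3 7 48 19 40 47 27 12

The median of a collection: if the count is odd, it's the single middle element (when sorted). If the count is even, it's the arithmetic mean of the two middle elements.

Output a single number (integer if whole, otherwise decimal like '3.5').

Step 1: insert 4 -> lo=[4] (size 1, max 4) hi=[] (size 0) -> median=4
Step 2: insert 11 -> lo=[4] (size 1, max 4) hi=[11] (size 1, min 11) -> median=7.5
Step 3: insert 24 -> lo=[4, 11] (size 2, max 11) hi=[24] (size 1, min 24) -> median=11
Step 4: insert 3 -> lo=[3, 4] (size 2, max 4) hi=[11, 24] (size 2, min 11) -> median=7.5
Step 5: insert 7 -> lo=[3, 4, 7] (size 3, max 7) hi=[11, 24] (size 2, min 11) -> median=7
Step 6: insert 48 -> lo=[3, 4, 7] (size 3, max 7) hi=[11, 24, 48] (size 3, min 11) -> median=9
Step 7: insert 19 -> lo=[3, 4, 7, 11] (size 4, max 11) hi=[19, 24, 48] (size 3, min 19) -> median=11
Step 8: insert 40 -> lo=[3, 4, 7, 11] (size 4, max 11) hi=[19, 24, 40, 48] (size 4, min 19) -> median=15
Step 9: insert 47 -> lo=[3, 4, 7, 11, 19] (size 5, max 19) hi=[24, 40, 47, 48] (size 4, min 24) -> median=19
Step 10: insert 27 -> lo=[3, 4, 7, 11, 19] (size 5, max 19) hi=[24, 27, 40, 47, 48] (size 5, min 24) -> median=21.5
Step 11: insert 12 -> lo=[3, 4, 7, 11, 12, 19] (size 6, max 19) hi=[24, 27, 40, 47, 48] (size 5, min 24) -> median=19

Answer: 19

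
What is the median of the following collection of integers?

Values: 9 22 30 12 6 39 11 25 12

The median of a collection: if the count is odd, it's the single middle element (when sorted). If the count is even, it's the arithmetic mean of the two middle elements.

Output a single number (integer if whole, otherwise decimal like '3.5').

Answer: 12

Derivation:
Step 1: insert 9 -> lo=[9] (size 1, max 9) hi=[] (size 0) -> median=9
Step 2: insert 22 -> lo=[9] (size 1, max 9) hi=[22] (size 1, min 22) -> median=15.5
Step 3: insert 30 -> lo=[9, 22] (size 2, max 22) hi=[30] (size 1, min 30) -> median=22
Step 4: insert 12 -> lo=[9, 12] (size 2, max 12) hi=[22, 30] (size 2, min 22) -> median=17
Step 5: insert 6 -> lo=[6, 9, 12] (size 3, max 12) hi=[22, 30] (size 2, min 22) -> median=12
Step 6: insert 39 -> lo=[6, 9, 12] (size 3, max 12) hi=[22, 30, 39] (size 3, min 22) -> median=17
Step 7: insert 11 -> lo=[6, 9, 11, 12] (size 4, max 12) hi=[22, 30, 39] (size 3, min 22) -> median=12
Step 8: insert 25 -> lo=[6, 9, 11, 12] (size 4, max 12) hi=[22, 25, 30, 39] (size 4, min 22) -> median=17
Step 9: insert 12 -> lo=[6, 9, 11, 12, 12] (size 5, max 12) hi=[22, 25, 30, 39] (size 4, min 22) -> median=12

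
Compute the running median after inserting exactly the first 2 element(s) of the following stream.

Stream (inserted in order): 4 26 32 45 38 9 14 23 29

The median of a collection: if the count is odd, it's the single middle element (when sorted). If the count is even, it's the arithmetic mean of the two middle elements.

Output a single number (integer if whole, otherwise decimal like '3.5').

Answer: 15

Derivation:
Step 1: insert 4 -> lo=[4] (size 1, max 4) hi=[] (size 0) -> median=4
Step 2: insert 26 -> lo=[4] (size 1, max 4) hi=[26] (size 1, min 26) -> median=15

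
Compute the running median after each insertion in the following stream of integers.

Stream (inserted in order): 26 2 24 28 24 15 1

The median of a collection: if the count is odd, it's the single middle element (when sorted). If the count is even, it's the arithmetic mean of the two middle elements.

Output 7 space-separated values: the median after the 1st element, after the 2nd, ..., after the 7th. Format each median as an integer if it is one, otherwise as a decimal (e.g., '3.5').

Step 1: insert 26 -> lo=[26] (size 1, max 26) hi=[] (size 0) -> median=26
Step 2: insert 2 -> lo=[2] (size 1, max 2) hi=[26] (size 1, min 26) -> median=14
Step 3: insert 24 -> lo=[2, 24] (size 2, max 24) hi=[26] (size 1, min 26) -> median=24
Step 4: insert 28 -> lo=[2, 24] (size 2, max 24) hi=[26, 28] (size 2, min 26) -> median=25
Step 5: insert 24 -> lo=[2, 24, 24] (size 3, max 24) hi=[26, 28] (size 2, min 26) -> median=24
Step 6: insert 15 -> lo=[2, 15, 24] (size 3, max 24) hi=[24, 26, 28] (size 3, min 24) -> median=24
Step 7: insert 1 -> lo=[1, 2, 15, 24] (size 4, max 24) hi=[24, 26, 28] (size 3, min 24) -> median=24

Answer: 26 14 24 25 24 24 24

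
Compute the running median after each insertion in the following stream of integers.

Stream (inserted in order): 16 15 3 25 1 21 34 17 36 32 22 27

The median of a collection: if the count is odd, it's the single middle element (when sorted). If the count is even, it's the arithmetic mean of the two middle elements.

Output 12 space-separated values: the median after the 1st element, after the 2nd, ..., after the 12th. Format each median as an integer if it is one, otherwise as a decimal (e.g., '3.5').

Answer: 16 15.5 15 15.5 15 15.5 16 16.5 17 19 21 21.5

Derivation:
Step 1: insert 16 -> lo=[16] (size 1, max 16) hi=[] (size 0) -> median=16
Step 2: insert 15 -> lo=[15] (size 1, max 15) hi=[16] (size 1, min 16) -> median=15.5
Step 3: insert 3 -> lo=[3, 15] (size 2, max 15) hi=[16] (size 1, min 16) -> median=15
Step 4: insert 25 -> lo=[3, 15] (size 2, max 15) hi=[16, 25] (size 2, min 16) -> median=15.5
Step 5: insert 1 -> lo=[1, 3, 15] (size 3, max 15) hi=[16, 25] (size 2, min 16) -> median=15
Step 6: insert 21 -> lo=[1, 3, 15] (size 3, max 15) hi=[16, 21, 25] (size 3, min 16) -> median=15.5
Step 7: insert 34 -> lo=[1, 3, 15, 16] (size 4, max 16) hi=[21, 25, 34] (size 3, min 21) -> median=16
Step 8: insert 17 -> lo=[1, 3, 15, 16] (size 4, max 16) hi=[17, 21, 25, 34] (size 4, min 17) -> median=16.5
Step 9: insert 36 -> lo=[1, 3, 15, 16, 17] (size 5, max 17) hi=[21, 25, 34, 36] (size 4, min 21) -> median=17
Step 10: insert 32 -> lo=[1, 3, 15, 16, 17] (size 5, max 17) hi=[21, 25, 32, 34, 36] (size 5, min 21) -> median=19
Step 11: insert 22 -> lo=[1, 3, 15, 16, 17, 21] (size 6, max 21) hi=[22, 25, 32, 34, 36] (size 5, min 22) -> median=21
Step 12: insert 27 -> lo=[1, 3, 15, 16, 17, 21] (size 6, max 21) hi=[22, 25, 27, 32, 34, 36] (size 6, min 22) -> median=21.5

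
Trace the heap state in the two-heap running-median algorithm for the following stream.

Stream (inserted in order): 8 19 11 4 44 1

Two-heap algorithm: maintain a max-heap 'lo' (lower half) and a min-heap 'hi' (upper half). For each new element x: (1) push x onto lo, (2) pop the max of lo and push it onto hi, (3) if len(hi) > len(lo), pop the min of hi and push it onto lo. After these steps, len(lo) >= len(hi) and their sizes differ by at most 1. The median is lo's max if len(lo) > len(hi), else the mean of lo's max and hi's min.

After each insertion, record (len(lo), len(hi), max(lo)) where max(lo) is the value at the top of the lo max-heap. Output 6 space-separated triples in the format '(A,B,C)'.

Answer: (1,0,8) (1,1,8) (2,1,11) (2,2,8) (3,2,11) (3,3,8)

Derivation:
Step 1: insert 8 -> lo=[8] hi=[] -> (len(lo)=1, len(hi)=0, max(lo)=8)
Step 2: insert 19 -> lo=[8] hi=[19] -> (len(lo)=1, len(hi)=1, max(lo)=8)
Step 3: insert 11 -> lo=[8, 11] hi=[19] -> (len(lo)=2, len(hi)=1, max(lo)=11)
Step 4: insert 4 -> lo=[4, 8] hi=[11, 19] -> (len(lo)=2, len(hi)=2, max(lo)=8)
Step 5: insert 44 -> lo=[4, 8, 11] hi=[19, 44] -> (len(lo)=3, len(hi)=2, max(lo)=11)
Step 6: insert 1 -> lo=[1, 4, 8] hi=[11, 19, 44] -> (len(lo)=3, len(hi)=3, max(lo)=8)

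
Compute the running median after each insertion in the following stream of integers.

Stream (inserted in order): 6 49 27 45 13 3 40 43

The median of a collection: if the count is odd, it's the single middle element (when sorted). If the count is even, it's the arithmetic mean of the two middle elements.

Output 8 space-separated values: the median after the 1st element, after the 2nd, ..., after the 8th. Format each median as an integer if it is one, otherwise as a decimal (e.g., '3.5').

Step 1: insert 6 -> lo=[6] (size 1, max 6) hi=[] (size 0) -> median=6
Step 2: insert 49 -> lo=[6] (size 1, max 6) hi=[49] (size 1, min 49) -> median=27.5
Step 3: insert 27 -> lo=[6, 27] (size 2, max 27) hi=[49] (size 1, min 49) -> median=27
Step 4: insert 45 -> lo=[6, 27] (size 2, max 27) hi=[45, 49] (size 2, min 45) -> median=36
Step 5: insert 13 -> lo=[6, 13, 27] (size 3, max 27) hi=[45, 49] (size 2, min 45) -> median=27
Step 6: insert 3 -> lo=[3, 6, 13] (size 3, max 13) hi=[27, 45, 49] (size 3, min 27) -> median=20
Step 7: insert 40 -> lo=[3, 6, 13, 27] (size 4, max 27) hi=[40, 45, 49] (size 3, min 40) -> median=27
Step 8: insert 43 -> lo=[3, 6, 13, 27] (size 4, max 27) hi=[40, 43, 45, 49] (size 4, min 40) -> median=33.5

Answer: 6 27.5 27 36 27 20 27 33.5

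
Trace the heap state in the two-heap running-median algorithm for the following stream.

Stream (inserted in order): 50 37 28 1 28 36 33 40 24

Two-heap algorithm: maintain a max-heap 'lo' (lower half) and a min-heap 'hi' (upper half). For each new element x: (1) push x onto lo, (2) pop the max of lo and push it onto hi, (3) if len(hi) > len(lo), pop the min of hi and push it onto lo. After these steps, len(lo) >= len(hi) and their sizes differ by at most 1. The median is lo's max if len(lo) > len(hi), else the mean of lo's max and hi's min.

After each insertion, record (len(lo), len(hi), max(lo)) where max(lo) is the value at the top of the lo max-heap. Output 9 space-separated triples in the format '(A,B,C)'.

Step 1: insert 50 -> lo=[50] hi=[] -> (len(lo)=1, len(hi)=0, max(lo)=50)
Step 2: insert 37 -> lo=[37] hi=[50] -> (len(lo)=1, len(hi)=1, max(lo)=37)
Step 3: insert 28 -> lo=[28, 37] hi=[50] -> (len(lo)=2, len(hi)=1, max(lo)=37)
Step 4: insert 1 -> lo=[1, 28] hi=[37, 50] -> (len(lo)=2, len(hi)=2, max(lo)=28)
Step 5: insert 28 -> lo=[1, 28, 28] hi=[37, 50] -> (len(lo)=3, len(hi)=2, max(lo)=28)
Step 6: insert 36 -> lo=[1, 28, 28] hi=[36, 37, 50] -> (len(lo)=3, len(hi)=3, max(lo)=28)
Step 7: insert 33 -> lo=[1, 28, 28, 33] hi=[36, 37, 50] -> (len(lo)=4, len(hi)=3, max(lo)=33)
Step 8: insert 40 -> lo=[1, 28, 28, 33] hi=[36, 37, 40, 50] -> (len(lo)=4, len(hi)=4, max(lo)=33)
Step 9: insert 24 -> lo=[1, 24, 28, 28, 33] hi=[36, 37, 40, 50] -> (len(lo)=5, len(hi)=4, max(lo)=33)

Answer: (1,0,50) (1,1,37) (2,1,37) (2,2,28) (3,2,28) (3,3,28) (4,3,33) (4,4,33) (5,4,33)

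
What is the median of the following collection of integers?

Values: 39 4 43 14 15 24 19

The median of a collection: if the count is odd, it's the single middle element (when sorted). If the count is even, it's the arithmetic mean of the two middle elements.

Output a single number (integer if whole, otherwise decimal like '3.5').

Step 1: insert 39 -> lo=[39] (size 1, max 39) hi=[] (size 0) -> median=39
Step 2: insert 4 -> lo=[4] (size 1, max 4) hi=[39] (size 1, min 39) -> median=21.5
Step 3: insert 43 -> lo=[4, 39] (size 2, max 39) hi=[43] (size 1, min 43) -> median=39
Step 4: insert 14 -> lo=[4, 14] (size 2, max 14) hi=[39, 43] (size 2, min 39) -> median=26.5
Step 5: insert 15 -> lo=[4, 14, 15] (size 3, max 15) hi=[39, 43] (size 2, min 39) -> median=15
Step 6: insert 24 -> lo=[4, 14, 15] (size 3, max 15) hi=[24, 39, 43] (size 3, min 24) -> median=19.5
Step 7: insert 19 -> lo=[4, 14, 15, 19] (size 4, max 19) hi=[24, 39, 43] (size 3, min 24) -> median=19

Answer: 19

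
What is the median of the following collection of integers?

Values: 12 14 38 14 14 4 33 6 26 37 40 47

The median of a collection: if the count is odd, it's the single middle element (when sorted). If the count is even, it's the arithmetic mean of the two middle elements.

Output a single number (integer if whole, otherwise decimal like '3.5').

Step 1: insert 12 -> lo=[12] (size 1, max 12) hi=[] (size 0) -> median=12
Step 2: insert 14 -> lo=[12] (size 1, max 12) hi=[14] (size 1, min 14) -> median=13
Step 3: insert 38 -> lo=[12, 14] (size 2, max 14) hi=[38] (size 1, min 38) -> median=14
Step 4: insert 14 -> lo=[12, 14] (size 2, max 14) hi=[14, 38] (size 2, min 14) -> median=14
Step 5: insert 14 -> lo=[12, 14, 14] (size 3, max 14) hi=[14, 38] (size 2, min 14) -> median=14
Step 6: insert 4 -> lo=[4, 12, 14] (size 3, max 14) hi=[14, 14, 38] (size 3, min 14) -> median=14
Step 7: insert 33 -> lo=[4, 12, 14, 14] (size 4, max 14) hi=[14, 33, 38] (size 3, min 14) -> median=14
Step 8: insert 6 -> lo=[4, 6, 12, 14] (size 4, max 14) hi=[14, 14, 33, 38] (size 4, min 14) -> median=14
Step 9: insert 26 -> lo=[4, 6, 12, 14, 14] (size 5, max 14) hi=[14, 26, 33, 38] (size 4, min 14) -> median=14
Step 10: insert 37 -> lo=[4, 6, 12, 14, 14] (size 5, max 14) hi=[14, 26, 33, 37, 38] (size 5, min 14) -> median=14
Step 11: insert 40 -> lo=[4, 6, 12, 14, 14, 14] (size 6, max 14) hi=[26, 33, 37, 38, 40] (size 5, min 26) -> median=14
Step 12: insert 47 -> lo=[4, 6, 12, 14, 14, 14] (size 6, max 14) hi=[26, 33, 37, 38, 40, 47] (size 6, min 26) -> median=20

Answer: 20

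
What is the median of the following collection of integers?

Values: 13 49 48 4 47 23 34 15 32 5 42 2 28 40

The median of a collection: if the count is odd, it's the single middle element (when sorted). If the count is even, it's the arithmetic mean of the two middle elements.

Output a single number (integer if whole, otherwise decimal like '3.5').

Step 1: insert 13 -> lo=[13] (size 1, max 13) hi=[] (size 0) -> median=13
Step 2: insert 49 -> lo=[13] (size 1, max 13) hi=[49] (size 1, min 49) -> median=31
Step 3: insert 48 -> lo=[13, 48] (size 2, max 48) hi=[49] (size 1, min 49) -> median=48
Step 4: insert 4 -> lo=[4, 13] (size 2, max 13) hi=[48, 49] (size 2, min 48) -> median=30.5
Step 5: insert 47 -> lo=[4, 13, 47] (size 3, max 47) hi=[48, 49] (size 2, min 48) -> median=47
Step 6: insert 23 -> lo=[4, 13, 23] (size 3, max 23) hi=[47, 48, 49] (size 3, min 47) -> median=35
Step 7: insert 34 -> lo=[4, 13, 23, 34] (size 4, max 34) hi=[47, 48, 49] (size 3, min 47) -> median=34
Step 8: insert 15 -> lo=[4, 13, 15, 23] (size 4, max 23) hi=[34, 47, 48, 49] (size 4, min 34) -> median=28.5
Step 9: insert 32 -> lo=[4, 13, 15, 23, 32] (size 5, max 32) hi=[34, 47, 48, 49] (size 4, min 34) -> median=32
Step 10: insert 5 -> lo=[4, 5, 13, 15, 23] (size 5, max 23) hi=[32, 34, 47, 48, 49] (size 5, min 32) -> median=27.5
Step 11: insert 42 -> lo=[4, 5, 13, 15, 23, 32] (size 6, max 32) hi=[34, 42, 47, 48, 49] (size 5, min 34) -> median=32
Step 12: insert 2 -> lo=[2, 4, 5, 13, 15, 23] (size 6, max 23) hi=[32, 34, 42, 47, 48, 49] (size 6, min 32) -> median=27.5
Step 13: insert 28 -> lo=[2, 4, 5, 13, 15, 23, 28] (size 7, max 28) hi=[32, 34, 42, 47, 48, 49] (size 6, min 32) -> median=28
Step 14: insert 40 -> lo=[2, 4, 5, 13, 15, 23, 28] (size 7, max 28) hi=[32, 34, 40, 42, 47, 48, 49] (size 7, min 32) -> median=30

Answer: 30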